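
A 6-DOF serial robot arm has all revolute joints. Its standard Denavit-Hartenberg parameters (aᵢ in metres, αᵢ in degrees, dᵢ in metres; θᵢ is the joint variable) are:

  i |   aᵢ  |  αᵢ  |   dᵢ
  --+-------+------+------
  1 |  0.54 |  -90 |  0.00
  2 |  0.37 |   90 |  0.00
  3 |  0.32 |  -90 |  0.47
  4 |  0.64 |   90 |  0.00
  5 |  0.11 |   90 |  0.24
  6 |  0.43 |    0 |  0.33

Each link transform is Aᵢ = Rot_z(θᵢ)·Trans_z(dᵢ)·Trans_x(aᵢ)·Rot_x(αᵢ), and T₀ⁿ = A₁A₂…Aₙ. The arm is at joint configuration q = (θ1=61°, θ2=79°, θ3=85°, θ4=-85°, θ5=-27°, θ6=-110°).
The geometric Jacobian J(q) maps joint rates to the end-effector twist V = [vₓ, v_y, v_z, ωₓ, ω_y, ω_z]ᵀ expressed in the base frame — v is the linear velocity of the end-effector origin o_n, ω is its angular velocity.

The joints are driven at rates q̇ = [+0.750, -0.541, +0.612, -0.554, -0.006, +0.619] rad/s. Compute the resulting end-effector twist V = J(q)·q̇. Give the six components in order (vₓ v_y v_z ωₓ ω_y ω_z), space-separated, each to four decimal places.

o_n = [0.3246, 1.6110, -0.5052]
J₁: ẑ×o_n = [-1.6110, 0.3246, 0.0000], ω = ẑ
J2: z=[-0.8746, 0.4848, 0.0000] o=[0.2618, 0.4723, 0.0000] → [-0.2449, -0.4419, -1.0264, -0.8746, 0.4848, 0.0000]
J3: z=[0.4759, 0.8586, 0.1908] o=[0.2960, 0.5340, -0.3632] → [-0.3274, 0.0730, 0.4880, 0.4759, 0.8586, 0.1908]
J4: z=[-0.1684, -0.1240, 0.9779] o=[0.2435, 1.0968, -0.3009] → [-0.4775, 0.0449, -0.0765, -0.1684, -0.1240, 0.9779]
J5: z=[0.9014, -0.4208, 0.1019] o=[0.4987, 1.6719, -0.1840] → [0.1414, 0.2718, -0.1282, 0.9014, -0.4208, 0.1019]
J6: z=[-0.0310, -0.2975, -0.9542] o=[0.7626, 1.6652, -0.1905] → [0.0419, 0.4082, -0.1286, -0.0310, -0.2975, -0.9542]
V = J·q̇ = [-0.9865, 0.7533, 0.8175, 0.8331, 0.1502, -0.2662]

-0.9865 0.7533 0.8175 0.8331 0.1502 -0.2662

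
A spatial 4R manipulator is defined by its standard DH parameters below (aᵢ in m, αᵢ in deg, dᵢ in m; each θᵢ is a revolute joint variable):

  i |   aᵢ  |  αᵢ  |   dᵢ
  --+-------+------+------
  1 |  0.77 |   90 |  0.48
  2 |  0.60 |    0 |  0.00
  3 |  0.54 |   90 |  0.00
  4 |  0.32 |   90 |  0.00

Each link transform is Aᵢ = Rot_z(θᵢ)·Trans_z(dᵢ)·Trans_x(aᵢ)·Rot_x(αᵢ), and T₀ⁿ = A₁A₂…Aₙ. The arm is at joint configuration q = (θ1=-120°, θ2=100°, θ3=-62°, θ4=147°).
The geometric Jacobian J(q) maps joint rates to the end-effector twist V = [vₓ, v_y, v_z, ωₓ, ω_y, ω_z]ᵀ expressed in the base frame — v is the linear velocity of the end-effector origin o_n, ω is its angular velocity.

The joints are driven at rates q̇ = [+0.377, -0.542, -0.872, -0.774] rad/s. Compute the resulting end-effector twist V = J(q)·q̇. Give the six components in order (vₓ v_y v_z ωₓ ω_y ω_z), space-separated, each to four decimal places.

o_n = [-0.5909, -0.6748, 1.2381]
J₁: ẑ×o_n = [0.6748, -0.5909, 0.0000], ω = ẑ
J2: z=[-0.8660, 0.5000, 0.0000] o=[-0.3850, -0.6668, 0.4800] → [0.3791, 0.6565, 0.1099, -0.8660, 0.5000, 0.0000]
J3: z=[-0.8660, 0.5000, 0.0000] o=[-0.3329, -0.5766, 1.0709] → [0.0836, 0.1448, 0.2140, -0.8660, 0.5000, 0.0000]
J4: z=[-0.3078, -0.5332, -0.7880] o=[-0.5457, -0.9451, 1.4033] → [0.3011, -0.0152, -0.1073, -0.3078, -0.5332, -0.7880]
V = J·q̇ = [-0.2570, -0.6931, -0.1631, 1.4628, -0.2943, 0.9869]

-0.2570 -0.6931 -0.1631 1.4628 -0.2943 0.9869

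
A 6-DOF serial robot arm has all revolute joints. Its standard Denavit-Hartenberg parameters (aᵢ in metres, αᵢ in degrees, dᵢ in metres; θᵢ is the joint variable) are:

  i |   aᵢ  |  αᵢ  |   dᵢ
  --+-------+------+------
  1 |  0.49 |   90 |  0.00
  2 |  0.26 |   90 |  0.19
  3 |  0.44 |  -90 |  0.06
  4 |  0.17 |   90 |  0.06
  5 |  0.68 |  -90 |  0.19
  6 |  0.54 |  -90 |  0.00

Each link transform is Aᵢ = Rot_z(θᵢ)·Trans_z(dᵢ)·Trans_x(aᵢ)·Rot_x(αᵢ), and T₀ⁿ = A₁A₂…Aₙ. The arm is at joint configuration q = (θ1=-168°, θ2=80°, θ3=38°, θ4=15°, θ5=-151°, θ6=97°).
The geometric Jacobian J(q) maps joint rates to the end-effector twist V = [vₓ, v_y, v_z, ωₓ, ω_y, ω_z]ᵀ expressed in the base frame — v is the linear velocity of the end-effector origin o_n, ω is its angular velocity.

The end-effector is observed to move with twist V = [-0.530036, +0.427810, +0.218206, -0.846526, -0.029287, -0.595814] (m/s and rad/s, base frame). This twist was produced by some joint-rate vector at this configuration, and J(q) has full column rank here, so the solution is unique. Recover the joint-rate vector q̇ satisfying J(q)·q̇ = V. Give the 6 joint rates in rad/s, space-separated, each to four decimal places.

-0.6480 -0.2260 0.6980 0.7900 0.2100 0.7050

o_n = [-0.3752, -0.0797, 0.4280]
J₁: ẑ×o_n = [0.0797, -0.3752, 0.0000], ω = ẑ
J2: z=[-0.2079, 0.9781, 0.0000] o=[-0.4793, -0.1019, 0.0000] → [0.4187, 0.0890, -0.1064, -0.2079, 0.9781, 0.0000]
J3: z=[-0.9633, -0.2048, -0.1736] o=[-0.5630, 0.0746, 0.2561] → [-0.0620, 0.1331, 0.1871, -0.9633, -0.2048, -0.1736]
J4: z=[-0.0593, 0.7930, -0.6063] o=[-0.7360, 0.3148, 0.5871] → [-0.3653, -0.2282, -0.2627, -0.0593, 0.7930, -0.6063]
J5: z=[-0.9982, -0.0493, 0.0331] o=[-0.7401, 0.4656, 0.6858] → [0.0308, -0.2452, 0.5623, -0.9982, -0.0493, 0.0331]
J6: z=[0.0501, -0.3992, 0.9155] o=[-0.9081, -0.1664, 0.4194] → [-0.0828, 0.4875, 0.2171, 0.0501, -0.3992, 0.9155]
q̇ = J⁺·V = [-0.6480, -0.2260, 0.6980, 0.7900, 0.2100, 0.7050]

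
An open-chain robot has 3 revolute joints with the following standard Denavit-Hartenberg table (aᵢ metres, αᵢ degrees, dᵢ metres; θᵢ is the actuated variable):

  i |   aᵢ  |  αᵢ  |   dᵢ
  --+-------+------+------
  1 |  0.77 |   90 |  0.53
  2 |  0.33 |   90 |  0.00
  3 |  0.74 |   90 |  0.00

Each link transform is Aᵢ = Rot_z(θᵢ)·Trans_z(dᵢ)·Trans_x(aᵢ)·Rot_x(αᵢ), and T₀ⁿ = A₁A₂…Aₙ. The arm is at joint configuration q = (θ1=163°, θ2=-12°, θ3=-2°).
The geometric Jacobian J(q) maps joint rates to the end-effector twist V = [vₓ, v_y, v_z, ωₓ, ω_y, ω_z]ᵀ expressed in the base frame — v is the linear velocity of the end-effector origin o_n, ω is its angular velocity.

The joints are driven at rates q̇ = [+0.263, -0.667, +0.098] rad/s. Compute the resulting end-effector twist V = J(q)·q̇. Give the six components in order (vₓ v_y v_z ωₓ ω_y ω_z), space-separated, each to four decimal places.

0.0275 -0.4321 -0.6983 -0.1755 -0.6438 0.1671

o_n = [-1.7444, 0.5063, 0.3076]
J₁: ẑ×o_n = [-0.5063, -1.7444, 0.0000], ω = ẑ
J2: z=[0.2924, 0.9563, 0.0000] o=[-0.7364, 0.2251, 0.5300] → [-0.2127, 0.0650, 1.0462, 0.2924, 0.9563, 0.0000]
J3: z=[0.1988, -0.0608, -0.9781] o=[-1.0450, 0.3195, 0.4614] → [0.1921, 0.7146, -0.0054, 0.1988, -0.0608, -0.9781]
V = J·q̇ = [0.0275, -0.4321, -0.6983, -0.1755, -0.6438, 0.1671]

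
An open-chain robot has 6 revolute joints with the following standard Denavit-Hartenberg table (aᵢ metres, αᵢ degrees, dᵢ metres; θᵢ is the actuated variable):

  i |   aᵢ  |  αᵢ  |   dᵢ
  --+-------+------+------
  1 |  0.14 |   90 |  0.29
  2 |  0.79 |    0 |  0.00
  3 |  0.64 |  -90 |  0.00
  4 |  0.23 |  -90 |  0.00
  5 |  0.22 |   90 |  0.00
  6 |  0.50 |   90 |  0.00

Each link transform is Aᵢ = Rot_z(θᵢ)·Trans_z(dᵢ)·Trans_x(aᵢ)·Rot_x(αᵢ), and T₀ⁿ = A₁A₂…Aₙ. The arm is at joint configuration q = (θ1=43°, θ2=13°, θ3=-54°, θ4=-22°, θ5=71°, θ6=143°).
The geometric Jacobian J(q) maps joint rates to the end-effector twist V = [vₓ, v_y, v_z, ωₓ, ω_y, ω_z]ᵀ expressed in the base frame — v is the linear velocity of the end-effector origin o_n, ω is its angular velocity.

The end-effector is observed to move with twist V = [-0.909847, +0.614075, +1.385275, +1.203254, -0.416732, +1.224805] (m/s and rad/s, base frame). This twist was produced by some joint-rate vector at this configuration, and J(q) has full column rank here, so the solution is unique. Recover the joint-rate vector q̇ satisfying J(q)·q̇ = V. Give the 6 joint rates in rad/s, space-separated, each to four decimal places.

o_n = [1.1036, 1.3227, -0.0026]
J₁: ẑ×o_n = [-1.3227, 1.1036, 0.0000], ω = ẑ
J2: z=[0.6820, -0.7314, 0.0000] o=[0.1024, 0.0955, 0.2900] → [0.2140, 0.1995, 1.5692, 0.6820, -0.7314, 0.0000]
J3: z=[0.6820, -0.7314, 0.0000] o=[0.6654, 0.6204, 0.4677] → [0.3439, 0.3207, 0.7994, 0.6820, -0.7314, 0.0000]
J4: z=[0.4798, 0.4474, 0.7547] o=[1.0186, 0.9499, 0.0478] → [-0.3039, 0.0883, 0.1409, 0.4798, 0.4474, 0.7547]
J5: z=[-0.4256, 0.8709, -0.2458] o=[1.1951, 0.9966, -0.0921] → [0.1581, 0.0606, -0.0591, -0.4256, 0.8709, -0.2458]
J6: z=[0.8817, 0.3379, -0.3294] o=[1.1502, 0.9181, -0.2926] → [0.2313, -0.2404, 0.3725, 0.8817, 0.3379, -0.3294]
q̇ = J⁺·V = [0.5100, 0.9360, -0.3960, 0.8610, -0.5500, 0.2130]

0.5100 0.9360 -0.3960 0.8610 -0.5500 0.2130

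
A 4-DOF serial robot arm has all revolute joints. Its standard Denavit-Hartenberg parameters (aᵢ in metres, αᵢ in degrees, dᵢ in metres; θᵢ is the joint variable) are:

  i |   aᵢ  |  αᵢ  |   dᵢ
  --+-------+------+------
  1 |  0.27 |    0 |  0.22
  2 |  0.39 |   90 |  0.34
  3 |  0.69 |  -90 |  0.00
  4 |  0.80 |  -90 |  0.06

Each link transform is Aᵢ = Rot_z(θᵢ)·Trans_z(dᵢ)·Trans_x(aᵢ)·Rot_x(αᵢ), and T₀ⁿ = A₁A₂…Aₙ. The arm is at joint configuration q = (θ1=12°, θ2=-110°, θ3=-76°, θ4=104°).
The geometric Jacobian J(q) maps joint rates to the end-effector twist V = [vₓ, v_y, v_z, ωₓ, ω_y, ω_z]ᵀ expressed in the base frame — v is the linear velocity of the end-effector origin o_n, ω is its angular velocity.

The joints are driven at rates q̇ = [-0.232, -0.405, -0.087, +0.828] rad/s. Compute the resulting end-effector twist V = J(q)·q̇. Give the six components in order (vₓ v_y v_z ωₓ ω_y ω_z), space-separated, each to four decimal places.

o_n = [0.9537, -0.6147, 0.0928]
J₁: ẑ×o_n = [0.6147, 0.9537, -0.0000], ω = ẑ
J2: z=[0.0000, 0.0000, 1.0000] o=[0.2641, 0.0561, 0.2200] → [0.6708, 0.6896, -0.0000, 0.0000, 0.0000, 1.0000]
J3: z=[-0.9903, 0.1392, 0.0000] o=[0.2098, -0.3301, 0.5600] → [-0.0650, -0.4627, 0.1783, -0.9903, 0.1392, 0.0000]
J4: z=[-0.1350, -0.9609, 0.2419] o=[0.1866, -0.4954, -0.1095] → [-0.1655, 0.2129, 0.7532, -0.1350, -0.9609, 0.2419]
V = J·q̇ = [-0.5457, -0.2840, 0.6081, -0.0257, -0.8077, -0.4367]

-0.5457 -0.2840 0.6081 -0.0257 -0.8077 -0.4367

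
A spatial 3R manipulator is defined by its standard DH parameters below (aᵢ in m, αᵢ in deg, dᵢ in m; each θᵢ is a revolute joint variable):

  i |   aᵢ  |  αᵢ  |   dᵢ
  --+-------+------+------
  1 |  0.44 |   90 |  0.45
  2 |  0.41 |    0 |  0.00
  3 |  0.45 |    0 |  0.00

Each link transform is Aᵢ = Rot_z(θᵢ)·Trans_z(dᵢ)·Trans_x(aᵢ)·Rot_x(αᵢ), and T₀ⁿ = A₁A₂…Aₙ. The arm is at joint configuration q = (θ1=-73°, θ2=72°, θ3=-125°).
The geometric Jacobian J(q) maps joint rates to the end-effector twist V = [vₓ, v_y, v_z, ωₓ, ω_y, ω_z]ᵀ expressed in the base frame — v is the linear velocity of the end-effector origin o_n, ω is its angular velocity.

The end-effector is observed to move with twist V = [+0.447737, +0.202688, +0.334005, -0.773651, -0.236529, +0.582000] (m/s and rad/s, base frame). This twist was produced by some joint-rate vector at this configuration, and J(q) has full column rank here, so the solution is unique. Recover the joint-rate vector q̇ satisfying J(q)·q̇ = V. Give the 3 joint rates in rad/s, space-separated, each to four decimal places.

o_n = [0.2449, -0.8009, 0.4805]
J₁: ẑ×o_n = [0.8009, 0.2449, -0.0000], ω = ẑ
J2: z=[-0.9563, -0.2924, 0.0000] o=[0.1286, -0.4208, 0.4500] → [-0.0089, 0.0292, 0.3975, -0.9563, -0.2924, 0.0000]
J3: z=[-0.9563, -0.2924, 0.0000] o=[0.1657, -0.5419, 0.8399] → [0.1051, -0.3437, 0.2708, -0.9563, -0.2924, 0.0000]
q̇ = J⁺·V = [0.5820, 0.9070, -0.0980]

0.5820 0.9070 -0.0980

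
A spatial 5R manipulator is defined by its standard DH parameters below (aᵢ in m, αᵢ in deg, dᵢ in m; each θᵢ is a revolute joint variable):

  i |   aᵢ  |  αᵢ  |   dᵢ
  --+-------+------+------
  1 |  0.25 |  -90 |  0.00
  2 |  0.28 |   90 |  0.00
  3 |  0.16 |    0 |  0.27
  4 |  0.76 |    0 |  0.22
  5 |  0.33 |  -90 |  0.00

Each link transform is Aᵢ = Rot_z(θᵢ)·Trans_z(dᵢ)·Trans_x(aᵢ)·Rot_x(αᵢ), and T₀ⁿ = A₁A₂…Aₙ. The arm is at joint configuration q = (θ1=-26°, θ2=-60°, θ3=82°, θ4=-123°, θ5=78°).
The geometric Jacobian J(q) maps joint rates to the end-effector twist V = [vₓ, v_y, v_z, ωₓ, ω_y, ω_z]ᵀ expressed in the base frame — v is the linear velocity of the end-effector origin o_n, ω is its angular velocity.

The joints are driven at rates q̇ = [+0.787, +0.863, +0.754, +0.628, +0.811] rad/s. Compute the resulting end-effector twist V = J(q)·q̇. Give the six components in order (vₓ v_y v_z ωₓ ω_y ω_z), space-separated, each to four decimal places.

1.8604 0.9825 -0.0093 -1.3287 1.6082 1.8835

o_n = [0.2933, -0.3005, 1.2317]
J₁: ẑ×o_n = [0.3005, 0.2933, -0.0000], ω = ẑ
J2: z=[0.4384, 0.8988, 0.0000] o=[0.2247, -0.1096, 0.0000] → [1.1071, -0.5400, -0.1453, 0.4384, 0.8988, 0.0000]
J3: z=[-0.7784, 0.3796, 0.5000] o=[0.3505, -0.1710, 0.2425] → [0.4404, 0.7414, 0.1226, -0.7784, 0.3796, 0.5000]
J4: z=[-0.7784, 0.3796, 0.5000] o=[0.2198, 0.0691, 0.3968] → [0.5018, 0.6866, 0.2598, -0.7784, 0.3796, 0.5000]
J5: z=[-0.7784, 0.3796, 0.5000] o=[0.0878, -0.4213, 1.0035] → [0.0263, 0.2804, -0.1720, -0.7784, 0.3796, 0.5000]
V = J·q̇ = [1.8604, 0.9825, -0.0093, -1.3287, 1.6082, 1.8835]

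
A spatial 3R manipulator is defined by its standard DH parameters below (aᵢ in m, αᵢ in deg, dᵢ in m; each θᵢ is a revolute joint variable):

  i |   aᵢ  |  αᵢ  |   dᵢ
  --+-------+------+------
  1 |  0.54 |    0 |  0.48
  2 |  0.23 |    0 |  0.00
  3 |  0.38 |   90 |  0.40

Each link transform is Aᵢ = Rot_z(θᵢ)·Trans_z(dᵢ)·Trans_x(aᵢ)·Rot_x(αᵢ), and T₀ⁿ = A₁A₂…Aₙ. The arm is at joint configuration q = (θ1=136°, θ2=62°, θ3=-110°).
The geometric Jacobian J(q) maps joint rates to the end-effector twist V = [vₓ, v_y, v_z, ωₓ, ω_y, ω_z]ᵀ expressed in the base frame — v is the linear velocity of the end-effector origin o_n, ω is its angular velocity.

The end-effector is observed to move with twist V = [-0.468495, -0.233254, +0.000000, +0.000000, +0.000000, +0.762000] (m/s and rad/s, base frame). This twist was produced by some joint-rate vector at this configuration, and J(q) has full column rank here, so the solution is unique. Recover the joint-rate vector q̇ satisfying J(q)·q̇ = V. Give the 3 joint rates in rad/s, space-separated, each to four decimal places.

0.5150 -0.3170 0.5640

o_n = [-0.5939, 0.6838, 0.8800]
J₁: ẑ×o_n = [-0.6838, -0.5939, 0.0000], ω = ẑ
J2: z=[0.0000, 0.0000, 1.0000] o=[-0.3884, 0.3751, 0.4800] → [-0.3087, -0.2055, 0.0000, 0.0000, 0.0000, 1.0000]
J3: z=[0.0000, 0.0000, 1.0000] o=[-0.6072, 0.3040, 0.4800] → [-0.3798, 0.0133, 0.0000, 0.0000, 0.0000, 1.0000]
q̇ = J⁺·V = [0.5150, -0.3170, 0.5640]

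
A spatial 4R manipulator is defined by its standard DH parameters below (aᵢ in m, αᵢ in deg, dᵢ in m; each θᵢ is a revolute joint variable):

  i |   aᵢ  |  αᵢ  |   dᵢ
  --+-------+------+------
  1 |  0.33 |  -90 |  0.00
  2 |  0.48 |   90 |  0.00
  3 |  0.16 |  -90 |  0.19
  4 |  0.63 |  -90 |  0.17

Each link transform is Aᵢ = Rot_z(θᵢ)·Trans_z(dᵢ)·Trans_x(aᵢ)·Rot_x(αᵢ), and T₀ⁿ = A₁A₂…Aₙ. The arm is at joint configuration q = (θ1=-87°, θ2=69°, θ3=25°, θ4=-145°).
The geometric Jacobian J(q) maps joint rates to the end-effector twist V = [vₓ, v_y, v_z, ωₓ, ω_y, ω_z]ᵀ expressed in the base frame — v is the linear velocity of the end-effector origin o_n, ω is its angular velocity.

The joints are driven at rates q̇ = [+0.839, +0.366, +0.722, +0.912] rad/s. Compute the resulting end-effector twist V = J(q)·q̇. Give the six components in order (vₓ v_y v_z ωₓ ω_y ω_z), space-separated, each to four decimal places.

o_n = [0.0494, -0.8740, 0.1178]
J₁: ẑ×o_n = [0.8740, 0.0494, -0.0000], ω = ẑ
J2: z=[0.9986, 0.0523, 0.0000] o=[0.0173, -0.3295, 0.0000] → [0.0062, -0.1177, -0.5454, 0.9986, 0.0523, 0.0000]
J3: z=[0.0489, -0.9323, 0.3584] o=[0.0263, -0.5013, -0.4481] → [-0.3941, -0.0194, 0.0034, 0.0489, -0.9323, 0.3584]
J4: z=[0.8971, 0.1987, 0.3945] o=[0.1058, -0.7268, -0.5154] → [0.1839, -0.5903, -0.1208, 0.8971, 0.1987, 0.3945]
V = J·q̇ = [0.6187, -0.5540, -0.3074, 1.2190, -0.4728, 1.4576]

0.6187 -0.5540 -0.3074 1.2190 -0.4728 1.4576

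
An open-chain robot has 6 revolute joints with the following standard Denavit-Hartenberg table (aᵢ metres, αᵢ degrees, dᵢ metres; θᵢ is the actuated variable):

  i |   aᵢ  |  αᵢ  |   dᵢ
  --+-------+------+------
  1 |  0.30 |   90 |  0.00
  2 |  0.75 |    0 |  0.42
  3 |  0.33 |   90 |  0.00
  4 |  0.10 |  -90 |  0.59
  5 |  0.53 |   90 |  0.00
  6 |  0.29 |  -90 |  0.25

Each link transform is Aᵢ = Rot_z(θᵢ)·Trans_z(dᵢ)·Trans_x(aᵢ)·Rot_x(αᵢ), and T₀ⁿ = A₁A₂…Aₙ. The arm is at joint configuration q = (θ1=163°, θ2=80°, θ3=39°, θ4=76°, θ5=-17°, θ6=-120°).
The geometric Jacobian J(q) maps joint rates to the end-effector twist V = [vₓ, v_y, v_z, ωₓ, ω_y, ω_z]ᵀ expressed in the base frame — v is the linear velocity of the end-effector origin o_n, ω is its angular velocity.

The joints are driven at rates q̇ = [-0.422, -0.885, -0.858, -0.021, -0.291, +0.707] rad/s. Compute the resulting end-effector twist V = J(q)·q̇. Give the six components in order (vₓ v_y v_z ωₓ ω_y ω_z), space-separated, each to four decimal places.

o_n = [-0.6716, 0.9819, 1.7805]
J₁: ẑ×o_n = [-0.9819, -0.6716, 0.0000], ω = ẑ
J2: z=[0.2924, 0.9563, 0.0000] o=[-0.2869, 0.0877, 0.0000] → [1.7027, -0.5206, 0.6293, 0.2924, 0.9563, 0.0000]
J3: z=[0.2924, 0.9563, 0.0000] o=[-0.2886, 0.5274, 0.7386] → [0.9963, -0.3046, 0.4991, 0.2924, 0.9563, 0.0000]
J4: z=[-0.8364, 0.2557, 0.4848] o=[-0.1356, 0.4807, 1.0272] → [-0.0504, 0.3702, -0.2821, -0.8364, 0.2557, 0.4848]
J5: z=[-0.3791, 0.3689, -0.8486] o=[-0.5895, 0.7209, 1.3344] → [0.3860, 0.2388, -0.0687, -0.3791, 0.3689, -0.8486]
J6: z=[-0.9156, -0.0167, 0.4018] o=[-0.5185, 1.2134, 1.5168] → [0.0886, 0.1799, 0.2095, -0.9156, -0.0167, 0.4018]
V = J·q̇ = [-1.9960, 1.0554, -0.8112, -1.0290, -1.7914, 0.0988]

-1.9960 1.0554 -0.8112 -1.0290 -1.7914 0.0988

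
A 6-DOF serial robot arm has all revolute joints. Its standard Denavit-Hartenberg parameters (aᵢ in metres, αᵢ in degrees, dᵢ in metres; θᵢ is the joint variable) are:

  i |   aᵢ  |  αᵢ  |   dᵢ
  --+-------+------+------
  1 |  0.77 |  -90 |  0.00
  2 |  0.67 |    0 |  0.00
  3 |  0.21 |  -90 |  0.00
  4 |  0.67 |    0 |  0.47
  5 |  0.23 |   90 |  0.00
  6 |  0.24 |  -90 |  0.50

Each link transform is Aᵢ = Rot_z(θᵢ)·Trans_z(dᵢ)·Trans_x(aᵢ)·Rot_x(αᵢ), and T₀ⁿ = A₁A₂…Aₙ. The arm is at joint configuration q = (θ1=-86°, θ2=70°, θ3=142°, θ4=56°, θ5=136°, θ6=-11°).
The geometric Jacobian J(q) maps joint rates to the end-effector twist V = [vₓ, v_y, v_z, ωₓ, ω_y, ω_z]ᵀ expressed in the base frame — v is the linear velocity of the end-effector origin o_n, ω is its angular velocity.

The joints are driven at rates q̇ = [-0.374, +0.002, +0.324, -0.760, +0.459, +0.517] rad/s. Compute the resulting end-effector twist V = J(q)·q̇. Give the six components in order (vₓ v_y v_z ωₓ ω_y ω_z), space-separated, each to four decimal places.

-0.3701 0.5836 0.3105 -0.1840 0.0556 -0.6862

o_n = [-0.8615, -1.2657, -0.2564]
J₁: ẑ×o_n = [1.2657, -0.8615, 0.0000], ω = ẑ
J2: z=[0.9976, 0.0698, 0.0000] o=[0.0537, -0.7681, 0.0000] → [-0.0179, 0.2558, -0.4325, 0.9976, 0.0698, 0.0000]
J3: z=[0.9976, 0.0698, 0.0000] o=[0.0697, -0.9967, -0.6296] → [0.0260, -0.3722, -0.2034, 0.9976, 0.0698, 0.0000]
J4: z=[0.0370, -0.5286, 0.8480] o=[0.0573, -0.8191, -0.5183] → [0.2403, -0.7889, -0.5022, 0.0370, -0.5286, 0.8480]
J5: z=[0.0370, -0.5286, 0.8480] o=[-0.5016, -0.7893, 0.0788] → [0.5812, -0.2928, -0.2079, 0.0370, -0.5286, 0.8480]
J6: z=[-0.9635, -0.2441, -0.1102] o=[-0.4406, -0.9763, -0.0404] → [0.0209, -0.1618, 0.1761, -0.9635, -0.2441, -0.1102]
V = J·q̇ = [-0.3701, 0.5836, 0.3105, -0.1840, 0.0556, -0.6862]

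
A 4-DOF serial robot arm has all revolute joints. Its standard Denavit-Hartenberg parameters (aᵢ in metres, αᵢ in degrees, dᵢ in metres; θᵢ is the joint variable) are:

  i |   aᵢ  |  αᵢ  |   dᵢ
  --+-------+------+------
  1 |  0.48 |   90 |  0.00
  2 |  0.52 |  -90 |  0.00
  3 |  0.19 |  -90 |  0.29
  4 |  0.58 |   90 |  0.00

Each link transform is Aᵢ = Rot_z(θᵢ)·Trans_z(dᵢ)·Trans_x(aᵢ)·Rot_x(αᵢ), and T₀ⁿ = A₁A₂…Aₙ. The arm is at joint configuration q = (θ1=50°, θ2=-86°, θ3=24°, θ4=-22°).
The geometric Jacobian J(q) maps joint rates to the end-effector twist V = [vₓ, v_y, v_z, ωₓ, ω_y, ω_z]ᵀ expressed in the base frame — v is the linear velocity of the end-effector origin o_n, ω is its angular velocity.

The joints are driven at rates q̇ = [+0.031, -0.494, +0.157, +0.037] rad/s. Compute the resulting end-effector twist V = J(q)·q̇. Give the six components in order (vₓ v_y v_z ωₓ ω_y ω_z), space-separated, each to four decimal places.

o_n = [0.4602, 1.0089, -1.1466]
J₁: ẑ×o_n = [-1.0089, 0.4602, 0.0000], ω = ẑ
J2: z=[0.7660, -0.6428, 0.0000] o=[0.3085, 0.3677, 0.0000] → [0.7370, 0.8783, 0.5887, 0.7660, -0.6428, 0.0000]
J3: z=[0.6412, 0.7642, 0.0698] o=[0.3319, 0.3955, -0.5187] → [-0.5226, 0.4115, 0.2953, 0.6412, 0.7642, 0.0698]
J4: z=[-0.7181, 0.5655, 0.4057] o=[0.4664, 0.6760, -0.6717] → [-0.4036, -0.3435, -0.2355, -0.7181, 0.5655, 0.4057]
V = J·q̇ = [-0.4923, -0.3677, -0.2532, -0.3043, 0.4584, 0.0570]

-0.4923 -0.3677 -0.2532 -0.3043 0.4584 0.0570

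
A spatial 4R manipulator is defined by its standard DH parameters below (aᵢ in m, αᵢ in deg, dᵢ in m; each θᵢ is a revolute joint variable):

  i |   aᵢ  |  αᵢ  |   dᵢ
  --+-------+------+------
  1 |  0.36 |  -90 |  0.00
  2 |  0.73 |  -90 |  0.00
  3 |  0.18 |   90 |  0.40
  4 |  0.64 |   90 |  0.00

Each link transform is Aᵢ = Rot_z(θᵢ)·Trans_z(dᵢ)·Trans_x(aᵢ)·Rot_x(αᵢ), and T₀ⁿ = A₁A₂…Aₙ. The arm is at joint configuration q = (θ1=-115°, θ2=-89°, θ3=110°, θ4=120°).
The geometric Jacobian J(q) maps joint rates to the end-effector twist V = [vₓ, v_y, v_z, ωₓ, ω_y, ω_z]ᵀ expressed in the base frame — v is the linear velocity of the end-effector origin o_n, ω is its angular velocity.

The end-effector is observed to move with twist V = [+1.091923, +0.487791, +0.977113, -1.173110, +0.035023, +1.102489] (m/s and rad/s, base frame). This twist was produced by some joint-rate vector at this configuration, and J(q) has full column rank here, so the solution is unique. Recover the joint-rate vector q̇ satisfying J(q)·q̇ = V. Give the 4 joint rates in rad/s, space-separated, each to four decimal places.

o_n = [-0.4419, -1.2589, 0.7611]
J₁: ẑ×o_n = [1.2589, -0.4419, 0.0000], ω = ẑ
J2: z=[0.9063, -0.4226, 0.0000] o=[-0.1521, -0.3263, 0.0000] → [-0.3217, -0.6898, -0.9677, 0.9063, -0.4226, 0.0000]
J3: z=[-0.4226, -0.9062, -0.0175] o=[-0.1575, -0.3378, 0.7299] → [-0.0444, 0.0182, 0.1315, -0.4226, -0.9062, -0.0175]
J4: z=[-0.3169, 0.1297, 0.9395] o=[-0.4794, -0.6278, 0.6614] → [0.6059, 0.0669, 0.1951, -0.3169, 0.1297, 0.9395]
q̇ = J⁺·V = [0.2450, -0.7630, 0.4490, 0.9210]

0.2450 -0.7630 0.4490 0.9210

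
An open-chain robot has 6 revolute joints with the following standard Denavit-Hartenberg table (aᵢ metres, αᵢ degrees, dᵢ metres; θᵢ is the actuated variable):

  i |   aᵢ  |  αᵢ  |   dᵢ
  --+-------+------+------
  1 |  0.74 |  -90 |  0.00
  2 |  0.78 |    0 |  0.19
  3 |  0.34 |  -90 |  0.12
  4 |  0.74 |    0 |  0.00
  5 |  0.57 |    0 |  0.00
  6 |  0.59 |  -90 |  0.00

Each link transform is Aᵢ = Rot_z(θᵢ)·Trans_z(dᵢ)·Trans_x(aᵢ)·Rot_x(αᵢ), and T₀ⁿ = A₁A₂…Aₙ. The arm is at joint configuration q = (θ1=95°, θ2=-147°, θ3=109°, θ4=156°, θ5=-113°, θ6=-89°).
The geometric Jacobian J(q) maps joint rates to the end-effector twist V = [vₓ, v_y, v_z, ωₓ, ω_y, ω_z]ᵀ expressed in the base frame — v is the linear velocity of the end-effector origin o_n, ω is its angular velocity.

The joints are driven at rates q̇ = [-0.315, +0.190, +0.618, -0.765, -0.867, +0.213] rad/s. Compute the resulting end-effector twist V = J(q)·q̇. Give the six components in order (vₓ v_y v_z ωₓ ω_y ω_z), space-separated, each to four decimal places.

o_n = [-0.0857, 0.4668, 0.7269]
J₁: ẑ×o_n = [-0.4668, -0.0857, 0.0000], ω = ẑ
J2: z=[-0.9962, -0.0872, 0.0000] o=[-0.0645, 0.7372, 0.0000] → [-0.0634, 0.7242, 0.2675, -0.9962, -0.0872, 0.0000]
J3: z=[-0.9962, -0.0872, 0.0000] o=[-0.1968, 0.0690, 0.4248] → [-0.0263, 0.3010, -0.3867, -0.9962, -0.0872, 0.0000]
J4: z=[-0.0537, 0.6133, -0.7880] o=[-0.3397, 0.3254, 0.6341] → [0.1683, -0.1951, -0.1633, -0.0537, 0.6133, -0.7880]
J5: z=[-0.0537, 0.6133, -0.7880] o=[0.0066, -0.1791, 0.2179] → [0.8211, 0.1001, 0.0220, -0.0537, 0.6133, -0.7880]
J6: z=[-0.0537, 0.6133, -0.7880] o=[0.3652, 0.1821, 0.4746] → [0.3791, 0.3689, 0.2613, -0.0537, 0.6133, -0.7880]
V = J·q̇ = [-0.6412, 0.4917, -0.0266, -0.7288, -0.9407, 0.8032]

-0.6412 0.4917 -0.0266 -0.7288 -0.9407 0.8032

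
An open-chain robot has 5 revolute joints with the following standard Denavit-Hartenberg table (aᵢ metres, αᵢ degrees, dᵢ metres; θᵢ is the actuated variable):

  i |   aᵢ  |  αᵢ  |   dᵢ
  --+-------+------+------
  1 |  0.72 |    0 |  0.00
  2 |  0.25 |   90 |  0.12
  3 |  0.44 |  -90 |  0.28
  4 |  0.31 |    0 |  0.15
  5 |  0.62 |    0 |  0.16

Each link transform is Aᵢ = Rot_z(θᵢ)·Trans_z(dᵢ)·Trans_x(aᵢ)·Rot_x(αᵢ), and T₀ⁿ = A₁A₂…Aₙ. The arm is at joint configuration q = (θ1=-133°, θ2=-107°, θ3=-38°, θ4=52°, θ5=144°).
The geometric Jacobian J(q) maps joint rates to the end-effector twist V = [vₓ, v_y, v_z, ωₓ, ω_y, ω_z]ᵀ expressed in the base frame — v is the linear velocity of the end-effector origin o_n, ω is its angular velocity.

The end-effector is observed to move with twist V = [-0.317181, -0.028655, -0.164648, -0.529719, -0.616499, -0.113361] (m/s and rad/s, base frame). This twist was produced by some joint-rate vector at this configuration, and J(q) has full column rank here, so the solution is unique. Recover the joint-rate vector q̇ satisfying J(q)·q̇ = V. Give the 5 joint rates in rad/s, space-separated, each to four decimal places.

o_n = [-0.5463, -0.0177, 0.3428]
J₁: ẑ×o_n = [0.0177, -0.5463, 0.0000], ω = ẑ
J2: z=[0.0000, 0.0000, 1.0000] o=[-0.4910, -0.5266, 0.0000] → [-0.5089, -0.0552, 0.0000, 0.0000, 0.0000, 1.0000]
J3: z=[0.8660, 0.5000, 0.0000] o=[-0.6160, -0.3101, 0.1200] → [0.1114, -0.1930, 0.2183, 0.8660, 0.5000, 0.0000]
J4: z=[-0.3078, 0.5332, 0.7880] o=[-0.5469, 0.1302, -0.1509] → [0.3798, 0.1525, 0.0452, -0.3078, 0.5332, 0.7880]
J5: z=[-0.3078, 0.5332, 0.7880] o=[-0.8798, 0.2183, -0.1502] → [0.4488, 0.4146, -0.1052, -0.3078, 0.5332, 0.7880]
q̇ = J⁺·V = [0.1180, 0.1130, -0.7670, -0.2870, -0.1500]

0.1180 0.1130 -0.7670 -0.2870 -0.1500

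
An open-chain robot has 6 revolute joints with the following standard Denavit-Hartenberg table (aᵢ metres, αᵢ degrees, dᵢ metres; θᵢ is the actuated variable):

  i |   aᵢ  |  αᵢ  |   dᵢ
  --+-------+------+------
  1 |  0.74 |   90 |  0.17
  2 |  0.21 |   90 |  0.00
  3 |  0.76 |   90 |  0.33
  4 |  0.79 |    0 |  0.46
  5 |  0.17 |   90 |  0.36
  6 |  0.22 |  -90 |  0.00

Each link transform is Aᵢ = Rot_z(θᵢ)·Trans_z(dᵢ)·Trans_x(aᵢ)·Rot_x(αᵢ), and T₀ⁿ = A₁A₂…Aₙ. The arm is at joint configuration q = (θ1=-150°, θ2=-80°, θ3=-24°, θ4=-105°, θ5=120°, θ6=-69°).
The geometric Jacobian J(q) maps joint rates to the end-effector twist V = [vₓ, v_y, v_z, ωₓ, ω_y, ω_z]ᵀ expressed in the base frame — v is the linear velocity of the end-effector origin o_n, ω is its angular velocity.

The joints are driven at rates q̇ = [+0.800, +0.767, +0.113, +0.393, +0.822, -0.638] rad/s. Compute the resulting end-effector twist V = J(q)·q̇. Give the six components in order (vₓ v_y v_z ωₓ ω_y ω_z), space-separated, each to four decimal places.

0.7851 -0.6052 0.1349 0.8569 0.1763 1.3086

o_n = [-0.6160, -1.3778, -0.4426]
J₁: ẑ×o_n = [1.3778, -0.6160, 0.0000], ω = ẑ
J2: z=[-0.5000, 0.8660, 0.0000] o=[-0.6409, -0.3700, 0.1700] → [-0.5306, -0.3063, 0.4824, -0.5000, 0.8660, 0.0000]
J3: z=[0.8529, 0.4924, -0.1736] o=[-0.6724, -0.3882, -0.0368] → [-0.3717, 0.3363, -0.8717, 0.8529, 0.4924, -0.1736]
J4: z=[0.5179, -0.7558, 0.4006] o=[-0.3408, -0.5537, -0.7779] → [0.0767, -0.2838, -0.6348, 0.5179, -0.7558, 0.4006]
J5: z=[0.5179, -0.7558, 0.4006] o=[-0.7669, -1.1889, -0.2771] → [0.2007, 0.1461, 0.0162, 0.5179, -0.7558, 0.4006]
J6: z=[-0.8067, -0.5873, -0.0651] o=[-0.5321, -1.5102, -0.2883] → [0.0993, -0.1190, -0.1561, -0.8067, -0.5873, -0.0651]
V = J·q̇ = [0.7851, -0.6052, 0.1349, 0.8569, 0.1763, 1.3086]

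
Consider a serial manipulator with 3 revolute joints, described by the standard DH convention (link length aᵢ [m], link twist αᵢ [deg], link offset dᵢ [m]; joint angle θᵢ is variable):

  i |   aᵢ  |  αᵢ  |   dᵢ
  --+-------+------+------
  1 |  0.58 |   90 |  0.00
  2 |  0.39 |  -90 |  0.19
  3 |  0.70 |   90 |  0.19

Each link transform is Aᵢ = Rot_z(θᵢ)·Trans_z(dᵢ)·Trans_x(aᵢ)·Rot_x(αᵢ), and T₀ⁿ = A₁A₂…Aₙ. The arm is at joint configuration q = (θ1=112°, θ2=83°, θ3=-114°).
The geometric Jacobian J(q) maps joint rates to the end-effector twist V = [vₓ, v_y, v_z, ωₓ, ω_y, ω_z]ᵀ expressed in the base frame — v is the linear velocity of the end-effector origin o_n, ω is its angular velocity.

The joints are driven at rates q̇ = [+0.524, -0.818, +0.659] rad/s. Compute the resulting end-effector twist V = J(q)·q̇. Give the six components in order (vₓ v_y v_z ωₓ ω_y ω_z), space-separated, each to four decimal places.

o_n = [0.6176, 0.6855, 0.1277]
J₁: ẑ×o_n = [-0.6855, 0.6176, 0.0000], ω = ẑ
J2: z=[0.9272, 0.3746, 0.0000] o=[-0.2173, 0.5378, 0.0000] → [0.0478, -0.1184, -0.1758, 0.9272, 0.3746, 0.0000]
J3: z=[0.3718, -0.9203, 0.1219] o=[-0.0589, 0.6530, 0.3871] → [0.2348, 0.1789, 0.6347, 0.3718, -0.9203, 0.1219]
V = J·q̇ = [-0.2436, 0.5384, 0.5620, -0.5134, -0.9129, 0.6043]

-0.2436 0.5384 0.5620 -0.5134 -0.9129 0.6043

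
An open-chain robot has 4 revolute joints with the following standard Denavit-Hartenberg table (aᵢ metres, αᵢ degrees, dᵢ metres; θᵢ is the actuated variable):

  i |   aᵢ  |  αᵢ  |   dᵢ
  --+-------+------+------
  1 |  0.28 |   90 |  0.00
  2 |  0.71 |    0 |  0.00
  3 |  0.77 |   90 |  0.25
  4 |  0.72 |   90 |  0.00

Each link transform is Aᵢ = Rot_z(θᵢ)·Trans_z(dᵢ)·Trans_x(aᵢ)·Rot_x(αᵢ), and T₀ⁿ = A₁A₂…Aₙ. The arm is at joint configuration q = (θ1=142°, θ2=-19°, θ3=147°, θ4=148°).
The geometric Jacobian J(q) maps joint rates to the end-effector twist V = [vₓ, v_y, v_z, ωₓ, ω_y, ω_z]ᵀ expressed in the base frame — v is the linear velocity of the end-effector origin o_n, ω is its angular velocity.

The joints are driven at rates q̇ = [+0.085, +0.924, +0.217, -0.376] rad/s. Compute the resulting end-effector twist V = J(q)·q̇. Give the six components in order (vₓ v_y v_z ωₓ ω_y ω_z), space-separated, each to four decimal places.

0.0686 0.1457 0.6214 0.9360 0.7167 -0.1465

o_n = [-0.2835, 1.0229, -0.1055]
J₁: ẑ×o_n = [-1.0229, -0.2835, 0.0000], ω = ẑ
J2: z=[0.6157, 0.7880, 0.0000] o=[-0.2206, 0.1724, 0.0000] → [-0.0832, 0.0650, 0.5732, 0.6157, 0.7880, 0.0000]
J3: z=[0.6157, 0.7880, 0.0000] o=[-0.7496, 0.5857, -0.2312] → [0.0990, -0.0773, -0.0981, 0.6157, 0.7880, 0.0000]
J4: z=[-0.6210, 0.4851, 0.6157] o=[-0.2222, 0.4908, 0.3756] → [-0.5610, -0.3365, -0.3007, -0.6210, 0.4851, 0.6157]
V = J·q̇ = [0.0686, 0.1457, 0.6214, 0.9360, 0.7167, -0.1465]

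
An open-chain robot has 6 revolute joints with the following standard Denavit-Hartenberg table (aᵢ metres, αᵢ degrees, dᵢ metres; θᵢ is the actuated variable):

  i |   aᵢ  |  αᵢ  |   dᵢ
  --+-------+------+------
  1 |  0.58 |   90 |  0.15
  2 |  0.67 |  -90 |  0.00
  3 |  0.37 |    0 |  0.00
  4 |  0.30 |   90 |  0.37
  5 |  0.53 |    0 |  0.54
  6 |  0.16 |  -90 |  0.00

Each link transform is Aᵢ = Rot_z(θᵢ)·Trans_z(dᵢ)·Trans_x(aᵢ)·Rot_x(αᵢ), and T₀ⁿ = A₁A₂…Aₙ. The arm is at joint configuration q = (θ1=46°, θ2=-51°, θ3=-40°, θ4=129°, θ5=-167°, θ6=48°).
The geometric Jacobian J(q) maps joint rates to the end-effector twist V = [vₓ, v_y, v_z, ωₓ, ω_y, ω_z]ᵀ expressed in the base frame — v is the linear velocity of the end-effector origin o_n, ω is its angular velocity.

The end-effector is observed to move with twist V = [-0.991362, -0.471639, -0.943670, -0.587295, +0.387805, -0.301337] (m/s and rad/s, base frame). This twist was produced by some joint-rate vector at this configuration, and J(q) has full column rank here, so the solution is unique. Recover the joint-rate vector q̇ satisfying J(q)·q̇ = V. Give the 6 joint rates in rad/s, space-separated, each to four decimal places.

o_n = [1.5026, 0.7769, -0.9368]
J₁: ẑ×o_n = [-0.7769, 1.5026, 0.0000], ω = ẑ
J2: z=[0.7193, -0.6947, 0.0000] o=[0.4029, 0.4172, 0.1500] → [0.7550, 0.7818, 1.0227, 0.7193, -0.6947, 0.0000]
J3: z=[0.5399, 0.5590, 0.6293] o=[0.6958, 0.7205, -0.3707] → [-0.3520, 0.8134, -0.4206, 0.5399, 0.5590, 0.6293]
J4: z=[0.5399, 0.5590, 0.6293] o=[0.9908, 0.6836, -0.5910] → [-0.2521, 0.5088, -0.2358, 0.5399, 0.5590, 0.6293]
J5: z=[0.4497, 0.4405, -0.7770] o=[0.9771, 1.1012, -0.3622] → [-0.5051, -0.1500, -0.3773, 0.4497, 0.4405, -0.7770]
J6: z=[0.4497, 0.4405, -0.7770] o=[1.5230, 0.9097, -0.8498] → [-0.1415, 0.0549, -0.0507, 0.4497, 0.4405, -0.7770]
q̇ = J⁺·V = [0.2560, -0.6980, 0.2360, -0.6870, 0.8410, -0.4890]

0.2560 -0.6980 0.2360 -0.6870 0.8410 -0.4890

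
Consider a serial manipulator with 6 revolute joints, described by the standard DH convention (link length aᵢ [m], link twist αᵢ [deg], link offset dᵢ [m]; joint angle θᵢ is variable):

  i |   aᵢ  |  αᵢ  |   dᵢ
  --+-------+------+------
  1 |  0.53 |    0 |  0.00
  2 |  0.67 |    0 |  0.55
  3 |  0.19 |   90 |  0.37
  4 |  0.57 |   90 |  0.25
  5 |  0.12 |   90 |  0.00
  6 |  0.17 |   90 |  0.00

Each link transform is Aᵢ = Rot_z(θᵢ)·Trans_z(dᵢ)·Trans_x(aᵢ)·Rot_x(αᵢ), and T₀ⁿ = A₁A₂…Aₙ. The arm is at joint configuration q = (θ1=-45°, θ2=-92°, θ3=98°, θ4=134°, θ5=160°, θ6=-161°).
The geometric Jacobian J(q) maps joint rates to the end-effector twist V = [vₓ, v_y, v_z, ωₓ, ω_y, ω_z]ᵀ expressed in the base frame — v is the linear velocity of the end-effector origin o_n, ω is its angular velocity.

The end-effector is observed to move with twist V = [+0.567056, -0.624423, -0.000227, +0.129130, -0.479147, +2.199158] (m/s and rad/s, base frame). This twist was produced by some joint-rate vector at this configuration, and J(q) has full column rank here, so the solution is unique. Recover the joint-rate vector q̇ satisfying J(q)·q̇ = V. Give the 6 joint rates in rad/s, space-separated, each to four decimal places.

0.7580 -0.1470 0.9880 -0.1280 0.7060 0.4460

o_n = [-0.4755, -0.8438, 1.3191]
J₁: ẑ×o_n = [0.8438, -0.4755, 0.0000], ω = ẑ
J2: z=[0.0000, 0.0000, 1.0000] o=[0.3748, -0.3748, 0.0000] → [0.4690, -0.8502, 0.0000, 0.0000, 0.0000, 1.0000]
J3: z=[0.0000, 0.0000, 1.0000] o=[-0.1152, -0.8317, 0.5500] → [0.0121, -0.3602, 0.0000, 0.0000, 0.0000, 1.0000]
J4: z=[-0.6293, -0.7771, 0.0000] o=[0.0324, -0.9513, 0.9200] → [-0.3102, 0.2512, -0.4624, -0.6293, -0.7771, 0.0000]
J5: z=[0.5590, -0.4527, 0.6947] o=[-0.4326, -0.8964, 1.3300] → [-0.0316, -0.0237, 0.0100, 0.5590, -0.4527, 0.6947]
J6: z=[-0.7760, -0.5808, 0.2460] o=[-0.3976, -0.9776, 1.2489] → [-0.0737, 0.0353, -0.1491, -0.7760, -0.5808, 0.2460]
q̇ = J⁺·V = [0.7580, -0.1470, 0.9880, -0.1280, 0.7060, 0.4460]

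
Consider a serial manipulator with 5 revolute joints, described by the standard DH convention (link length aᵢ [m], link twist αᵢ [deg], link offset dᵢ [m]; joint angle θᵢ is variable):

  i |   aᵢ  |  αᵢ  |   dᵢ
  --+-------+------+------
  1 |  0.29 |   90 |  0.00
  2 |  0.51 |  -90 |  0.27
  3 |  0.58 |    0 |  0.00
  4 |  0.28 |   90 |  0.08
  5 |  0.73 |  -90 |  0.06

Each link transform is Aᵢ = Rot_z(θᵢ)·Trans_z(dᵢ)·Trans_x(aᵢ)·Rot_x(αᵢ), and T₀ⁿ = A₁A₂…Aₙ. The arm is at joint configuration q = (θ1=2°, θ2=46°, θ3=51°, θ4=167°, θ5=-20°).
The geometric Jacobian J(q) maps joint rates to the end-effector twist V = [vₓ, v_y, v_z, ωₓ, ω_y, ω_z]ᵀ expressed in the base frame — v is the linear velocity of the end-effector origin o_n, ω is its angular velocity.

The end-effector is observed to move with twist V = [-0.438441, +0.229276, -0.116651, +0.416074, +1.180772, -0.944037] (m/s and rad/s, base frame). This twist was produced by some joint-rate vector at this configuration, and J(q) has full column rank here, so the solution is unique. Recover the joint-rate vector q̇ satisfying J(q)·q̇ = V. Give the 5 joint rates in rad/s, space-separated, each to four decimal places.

o_n = [0.4780, -0.3502, -0.0626]
J₁: ẑ×o_n = [0.3502, 0.4780, -0.0000], ω = ẑ
J2: z=[0.0349, -0.9994, 0.0000] o=[0.2898, 0.0101, 0.0000] → [0.0625, 0.0022, 0.1755, 0.0349, -0.9994, 0.0000]
J3: z=[-0.7189, -0.0251, 0.6947] o=[0.6533, -0.2474, 0.3669] → [0.0822, -0.4305, 0.0696, -0.7189, -0.0251, 0.6947]
J4: z=[-0.7189, -0.0251, 0.6947] o=[0.8910, 0.2120, 0.6294] → [0.4079, -0.7844, 0.3938, -0.7189, -0.0251, 0.6947]
J5: z=[-0.4549, 0.7726, -0.4429] o=[0.6863, 0.0323, 0.5263] → [-0.6244, -0.1756, 0.3350, -0.4549, 0.7726, -0.4429]
q̇ = J⁺·V = [-0.1980, -0.8850, -0.7800, -0.0670, 0.3560]

-0.1980 -0.8850 -0.7800 -0.0670 0.3560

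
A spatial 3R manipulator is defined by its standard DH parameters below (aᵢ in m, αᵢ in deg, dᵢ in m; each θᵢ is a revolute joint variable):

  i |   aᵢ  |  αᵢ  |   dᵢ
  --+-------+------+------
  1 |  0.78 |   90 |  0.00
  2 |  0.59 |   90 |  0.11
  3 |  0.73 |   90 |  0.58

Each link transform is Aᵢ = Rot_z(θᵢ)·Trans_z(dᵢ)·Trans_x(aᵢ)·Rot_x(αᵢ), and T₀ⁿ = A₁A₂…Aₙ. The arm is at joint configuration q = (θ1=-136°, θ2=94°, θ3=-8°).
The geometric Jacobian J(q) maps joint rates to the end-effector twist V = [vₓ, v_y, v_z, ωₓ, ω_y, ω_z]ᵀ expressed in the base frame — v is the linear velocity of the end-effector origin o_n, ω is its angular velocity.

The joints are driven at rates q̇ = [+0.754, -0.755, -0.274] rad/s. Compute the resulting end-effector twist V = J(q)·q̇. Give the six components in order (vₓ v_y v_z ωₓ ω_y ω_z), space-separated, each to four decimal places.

o_n = [-0.9172, -0.8741, 1.3502]
J₁: ẑ×o_n = [0.8741, -0.9172, 0.0000], ω = ẑ
J2: z=[-0.6947, 0.7193, 0.0000] o=[-0.5611, -0.5418, 0.0000] → [0.9712, 0.9379, 0.4870, -0.6947, 0.7193, 0.0000]
J3: z=[-0.7176, -0.6930, 0.0698] o=[-0.6079, -0.4341, 0.5886] → [-0.4971, 0.5249, 0.1013, -0.7176, -0.6930, 0.0698]
V = J·q̇ = [0.0620, -1.5435, -0.3955, 0.7211, -0.3532, 0.7349]

0.0620 -1.5435 -0.3955 0.7211 -0.3532 0.7349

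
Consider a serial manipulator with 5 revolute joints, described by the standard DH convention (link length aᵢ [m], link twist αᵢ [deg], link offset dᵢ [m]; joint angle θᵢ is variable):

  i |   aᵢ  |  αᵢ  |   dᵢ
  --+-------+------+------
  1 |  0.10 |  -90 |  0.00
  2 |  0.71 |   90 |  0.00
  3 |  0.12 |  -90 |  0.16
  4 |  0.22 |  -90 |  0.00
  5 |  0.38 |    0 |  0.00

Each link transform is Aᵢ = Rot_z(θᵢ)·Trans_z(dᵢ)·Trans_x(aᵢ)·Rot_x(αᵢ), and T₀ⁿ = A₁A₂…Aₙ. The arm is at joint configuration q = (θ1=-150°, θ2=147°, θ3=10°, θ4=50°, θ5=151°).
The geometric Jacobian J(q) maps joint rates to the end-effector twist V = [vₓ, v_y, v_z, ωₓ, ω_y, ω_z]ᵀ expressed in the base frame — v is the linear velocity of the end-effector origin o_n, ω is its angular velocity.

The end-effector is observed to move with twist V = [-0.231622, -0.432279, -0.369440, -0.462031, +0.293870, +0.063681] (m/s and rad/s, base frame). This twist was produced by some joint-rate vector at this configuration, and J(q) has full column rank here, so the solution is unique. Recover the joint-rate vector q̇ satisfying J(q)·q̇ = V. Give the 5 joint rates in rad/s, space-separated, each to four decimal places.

o_n = [0.2839, 0.3638, -0.6361]
J₁: ẑ×o_n = [-0.3638, 0.2839, 0.0000], ω = ẑ
J2: z=[0.5000, -0.8660, 0.0000] o=[-0.0866, -0.0500, 0.0000] → [0.5509, 0.3181, 0.5277, 0.5000, -0.8660, 0.0000]
J3: z=[-0.4717, -0.2723, -0.8387] o=[0.4291, 0.2477, -0.3867] → [0.1653, 0.0041, -0.0943, -0.4717, -0.2723, -0.8387]
J4: z=[0.3663, -0.9257, 0.0946] o=[0.4499, 0.2357, -0.5852] → [0.0350, 0.0029, -0.1067, 0.3663, -0.9257, 0.0946]
J5: z=[-0.3113, -0.0261, 0.9500] o=[0.6428, 0.3187, -0.5198] → [-0.0398, -0.3772, -0.0234, -0.3113, -0.0261, 0.9500]
q̇ = J⁺·V = [-0.2380, -0.6100, 0.1780, 0.1880, 0.4560]

-0.2380 -0.6100 0.1780 0.1880 0.4560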